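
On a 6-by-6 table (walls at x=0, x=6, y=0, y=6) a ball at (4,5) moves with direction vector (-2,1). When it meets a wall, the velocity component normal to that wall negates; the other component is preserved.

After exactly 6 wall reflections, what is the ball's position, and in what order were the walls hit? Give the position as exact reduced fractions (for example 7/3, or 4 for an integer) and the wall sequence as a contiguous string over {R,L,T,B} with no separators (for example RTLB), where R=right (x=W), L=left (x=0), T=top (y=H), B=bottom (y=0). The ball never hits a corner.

Final position: (6,4)
Wall sequence: TLRBLR

1. t=1 → T at (2,6); v=(-2,-1)
2. t=1 → L at (0,5); v=(2,-1)
3. t=3 → R at (6,2); v=(-2,-1)
4. t=2 → B at (2,0); v=(-2,1)
5. t=1 → L at (0,1); v=(2,1)
6. t=3 → R at (6,4); v=(-2,1)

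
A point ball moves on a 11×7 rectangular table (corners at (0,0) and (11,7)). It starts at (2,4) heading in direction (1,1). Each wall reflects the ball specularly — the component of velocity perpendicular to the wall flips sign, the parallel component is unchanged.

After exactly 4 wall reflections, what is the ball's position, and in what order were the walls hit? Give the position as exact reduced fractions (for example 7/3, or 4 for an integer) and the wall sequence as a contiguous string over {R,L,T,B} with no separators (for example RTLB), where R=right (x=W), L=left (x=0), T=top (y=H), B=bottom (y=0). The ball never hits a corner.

Final position: (3,7)
Wall sequence: TRBT

1. t=3 → T at (5,7); v=(1,-1)
2. t=6 → R at (11,1); v=(-1,-1)
3. t=1 → B at (10,0); v=(-1,1)
4. t=7 → T at (3,7); v=(-1,-1)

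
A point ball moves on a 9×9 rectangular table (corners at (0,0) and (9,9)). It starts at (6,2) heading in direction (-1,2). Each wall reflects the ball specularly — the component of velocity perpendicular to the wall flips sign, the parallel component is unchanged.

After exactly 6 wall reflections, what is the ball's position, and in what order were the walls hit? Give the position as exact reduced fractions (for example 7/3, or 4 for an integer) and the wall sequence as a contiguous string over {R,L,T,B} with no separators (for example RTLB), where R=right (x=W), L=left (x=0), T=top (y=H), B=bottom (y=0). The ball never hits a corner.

1. t=7/2 → T at (5/2,9); v=(-1,-2)
2. t=5/2 → L at (0,4); v=(1,-2)
3. t=2 → B at (2,0); v=(1,2)
4. t=9/2 → T at (13/2,9); v=(1,-2)
5. t=5/2 → R at (9,4); v=(-1,-2)
6. t=2 → B at (7,0); v=(-1,2)

Final position: (7,0)
Wall sequence: TLBTRB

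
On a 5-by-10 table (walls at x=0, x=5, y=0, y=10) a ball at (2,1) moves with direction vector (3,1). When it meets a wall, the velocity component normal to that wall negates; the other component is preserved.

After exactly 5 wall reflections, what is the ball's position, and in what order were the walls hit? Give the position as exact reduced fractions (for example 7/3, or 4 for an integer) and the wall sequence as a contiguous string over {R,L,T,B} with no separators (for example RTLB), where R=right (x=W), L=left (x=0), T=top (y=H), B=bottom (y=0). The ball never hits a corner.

Final position: (5,26/3)
Wall sequence: RLRLR

1. t=1 → R at (5,2); v=(-3,1)
2. t=5/3 → L at (0,11/3); v=(3,1)
3. t=5/3 → R at (5,16/3); v=(-3,1)
4. t=5/3 → L at (0,7); v=(3,1)
5. t=5/3 → R at (5,26/3); v=(-3,1)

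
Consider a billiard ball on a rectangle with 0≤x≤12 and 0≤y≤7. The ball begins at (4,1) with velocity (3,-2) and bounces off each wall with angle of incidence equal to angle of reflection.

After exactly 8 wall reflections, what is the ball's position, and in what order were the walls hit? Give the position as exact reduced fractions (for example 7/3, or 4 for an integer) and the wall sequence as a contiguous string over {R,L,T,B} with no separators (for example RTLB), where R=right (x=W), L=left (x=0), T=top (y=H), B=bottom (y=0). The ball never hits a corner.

1. t=1/2 → B at (11/2,0); v=(3,2)
2. t=13/6 → R at (12,13/3); v=(-3,2)
3. t=4/3 → T at (8,7); v=(-3,-2)
4. t=8/3 → L at (0,5/3); v=(3,-2)
5. t=5/6 → B at (5/2,0); v=(3,2)
6. t=19/6 → R at (12,19/3); v=(-3,2)
7. t=1/3 → T at (11,7); v=(-3,-2)
8. t=7/2 → B at (1/2,0); v=(-3,2)

Final position: (1/2,0)
Wall sequence: BRTLBRTB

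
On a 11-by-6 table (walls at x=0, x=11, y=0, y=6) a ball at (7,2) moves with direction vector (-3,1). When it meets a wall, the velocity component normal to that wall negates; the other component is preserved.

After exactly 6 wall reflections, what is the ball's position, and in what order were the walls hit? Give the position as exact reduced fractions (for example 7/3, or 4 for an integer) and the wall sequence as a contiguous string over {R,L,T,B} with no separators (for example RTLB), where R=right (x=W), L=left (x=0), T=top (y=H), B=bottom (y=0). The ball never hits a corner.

1. t=7/3 → L at (0,13/3); v=(3,1)
2. t=5/3 → T at (5,6); v=(3,-1)
3. t=2 → R at (11,4); v=(-3,-1)
4. t=11/3 → L at (0,1/3); v=(3,-1)
5. t=1/3 → B at (1,0); v=(3,1)
6. t=10/3 → R at (11,10/3); v=(-3,1)

Final position: (11,10/3)
Wall sequence: LTRLBR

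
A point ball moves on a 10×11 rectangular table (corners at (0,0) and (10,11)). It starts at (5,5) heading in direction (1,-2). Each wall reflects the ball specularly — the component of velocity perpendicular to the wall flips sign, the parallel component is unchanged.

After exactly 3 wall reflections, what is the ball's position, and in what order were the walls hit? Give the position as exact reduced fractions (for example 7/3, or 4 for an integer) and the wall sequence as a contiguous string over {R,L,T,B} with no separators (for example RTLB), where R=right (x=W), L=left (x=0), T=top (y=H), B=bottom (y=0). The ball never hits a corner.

1. t=5/2 → B at (15/2,0); v=(1,2)
2. t=5/2 → R at (10,5); v=(-1,2)
3. t=3 → T at (7,11); v=(-1,-2)

Final position: (7,11)
Wall sequence: BRT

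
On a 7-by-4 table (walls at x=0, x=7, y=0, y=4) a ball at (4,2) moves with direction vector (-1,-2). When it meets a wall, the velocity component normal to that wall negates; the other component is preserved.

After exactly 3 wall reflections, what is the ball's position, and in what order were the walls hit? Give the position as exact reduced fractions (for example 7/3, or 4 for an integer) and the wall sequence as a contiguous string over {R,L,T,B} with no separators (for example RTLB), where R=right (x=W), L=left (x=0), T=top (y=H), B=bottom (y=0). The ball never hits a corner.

Final position: (0,2)
Wall sequence: BTL

1. t=1 → B at (3,0); v=(-1,2)
2. t=2 → T at (1,4); v=(-1,-2)
3. t=1 → L at (0,2); v=(1,-2)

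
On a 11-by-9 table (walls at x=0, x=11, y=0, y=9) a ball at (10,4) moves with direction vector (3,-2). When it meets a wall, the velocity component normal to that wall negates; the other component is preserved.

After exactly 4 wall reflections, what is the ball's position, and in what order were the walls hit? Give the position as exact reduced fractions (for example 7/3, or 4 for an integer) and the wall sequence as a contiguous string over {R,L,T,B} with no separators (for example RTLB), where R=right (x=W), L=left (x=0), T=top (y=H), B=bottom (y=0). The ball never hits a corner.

Final position: (15/2,9)
Wall sequence: RBLT

1. t=1/3 → R at (11,10/3); v=(-3,-2)
2. t=5/3 → B at (6,0); v=(-3,2)
3. t=2 → L at (0,4); v=(3,2)
4. t=5/2 → T at (15/2,9); v=(3,-2)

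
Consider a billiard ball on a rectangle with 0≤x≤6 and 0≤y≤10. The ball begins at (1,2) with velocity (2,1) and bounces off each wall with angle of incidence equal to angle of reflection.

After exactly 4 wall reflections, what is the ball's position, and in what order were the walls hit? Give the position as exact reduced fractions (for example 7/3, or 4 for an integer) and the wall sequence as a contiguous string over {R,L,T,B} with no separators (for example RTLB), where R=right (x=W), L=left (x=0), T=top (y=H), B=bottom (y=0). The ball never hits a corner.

Final position: (6,19/2)
Wall sequence: RLTR

1. t=5/2 → R at (6,9/2); v=(-2,1)
2. t=3 → L at (0,15/2); v=(2,1)
3. t=5/2 → T at (5,10); v=(2,-1)
4. t=1/2 → R at (6,19/2); v=(-2,-1)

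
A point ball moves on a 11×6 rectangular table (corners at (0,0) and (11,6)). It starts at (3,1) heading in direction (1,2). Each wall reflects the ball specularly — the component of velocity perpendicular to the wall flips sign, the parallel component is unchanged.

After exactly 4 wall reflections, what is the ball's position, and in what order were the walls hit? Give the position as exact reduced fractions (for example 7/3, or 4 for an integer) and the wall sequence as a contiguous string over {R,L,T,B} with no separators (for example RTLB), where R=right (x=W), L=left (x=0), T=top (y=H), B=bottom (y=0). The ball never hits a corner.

1. t=5/2 → T at (11/2,6); v=(1,-2)
2. t=3 → B at (17/2,0); v=(1,2)
3. t=5/2 → R at (11,5); v=(-1,2)
4. t=1/2 → T at (21/2,6); v=(-1,-2)

Final position: (21/2,6)
Wall sequence: TBRT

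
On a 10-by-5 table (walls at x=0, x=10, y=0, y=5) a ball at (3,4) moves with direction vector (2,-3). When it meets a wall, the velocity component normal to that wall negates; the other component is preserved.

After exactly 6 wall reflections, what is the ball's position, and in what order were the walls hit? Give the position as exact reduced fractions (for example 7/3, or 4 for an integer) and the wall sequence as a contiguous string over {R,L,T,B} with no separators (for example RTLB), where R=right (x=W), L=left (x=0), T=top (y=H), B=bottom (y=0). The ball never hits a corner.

Final position: (1,0)
Wall sequence: BTRBTB

1. t=4/3 → B at (17/3,0); v=(2,3)
2. t=5/3 → T at (9,5); v=(2,-3)
3. t=1/2 → R at (10,7/2); v=(-2,-3)
4. t=7/6 → B at (23/3,0); v=(-2,3)
5. t=5/3 → T at (13/3,5); v=(-2,-3)
6. t=5/3 → B at (1,0); v=(-2,3)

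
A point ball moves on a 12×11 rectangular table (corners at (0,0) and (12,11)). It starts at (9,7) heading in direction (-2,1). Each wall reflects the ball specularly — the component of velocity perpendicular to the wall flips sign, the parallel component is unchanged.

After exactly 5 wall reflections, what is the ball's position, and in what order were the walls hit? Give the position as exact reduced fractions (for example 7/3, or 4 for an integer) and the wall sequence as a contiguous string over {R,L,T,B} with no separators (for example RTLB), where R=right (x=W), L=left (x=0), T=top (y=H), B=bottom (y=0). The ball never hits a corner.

Final position: (0,3/2)
Wall sequence: TLRBL

1. t=4 → T at (1,11); v=(-2,-1)
2. t=1/2 → L at (0,21/2); v=(2,-1)
3. t=6 → R at (12,9/2); v=(-2,-1)
4. t=9/2 → B at (3,0); v=(-2,1)
5. t=3/2 → L at (0,3/2); v=(2,1)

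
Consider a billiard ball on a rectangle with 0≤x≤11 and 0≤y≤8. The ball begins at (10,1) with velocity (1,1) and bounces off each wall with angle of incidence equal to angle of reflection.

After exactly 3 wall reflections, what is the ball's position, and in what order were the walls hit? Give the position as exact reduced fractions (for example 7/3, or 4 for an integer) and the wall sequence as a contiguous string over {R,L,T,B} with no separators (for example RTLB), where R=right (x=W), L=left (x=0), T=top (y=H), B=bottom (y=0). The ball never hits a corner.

1. t=1 → R at (11,2); v=(-1,1)
2. t=6 → T at (5,8); v=(-1,-1)
3. t=5 → L at (0,3); v=(1,-1)

Final position: (0,3)
Wall sequence: RTL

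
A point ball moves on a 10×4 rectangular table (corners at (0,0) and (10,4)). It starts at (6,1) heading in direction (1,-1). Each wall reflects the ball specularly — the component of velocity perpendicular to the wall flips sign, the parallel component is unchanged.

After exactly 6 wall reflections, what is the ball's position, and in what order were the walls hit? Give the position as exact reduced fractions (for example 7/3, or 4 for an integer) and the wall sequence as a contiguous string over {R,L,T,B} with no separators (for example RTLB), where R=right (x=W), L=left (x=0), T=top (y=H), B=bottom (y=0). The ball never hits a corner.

Final position: (0,3)
Wall sequence: BRTBTL

1. t=1 → B at (7,0); v=(1,1)
2. t=3 → R at (10,3); v=(-1,1)
3. t=1 → T at (9,4); v=(-1,-1)
4. t=4 → B at (5,0); v=(-1,1)
5. t=4 → T at (1,4); v=(-1,-1)
6. t=1 → L at (0,3); v=(1,-1)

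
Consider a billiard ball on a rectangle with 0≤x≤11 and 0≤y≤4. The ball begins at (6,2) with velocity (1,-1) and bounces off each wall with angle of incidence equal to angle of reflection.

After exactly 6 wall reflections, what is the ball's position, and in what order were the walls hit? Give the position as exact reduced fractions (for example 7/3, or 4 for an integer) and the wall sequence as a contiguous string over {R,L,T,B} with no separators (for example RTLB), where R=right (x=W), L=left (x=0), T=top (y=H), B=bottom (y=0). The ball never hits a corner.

1. t=2 → B at (8,0); v=(1,1)
2. t=3 → R at (11,3); v=(-1,1)
3. t=1 → T at (10,4); v=(-1,-1)
4. t=4 → B at (6,0); v=(-1,1)
5. t=4 → T at (2,4); v=(-1,-1)
6. t=2 → L at (0,2); v=(1,-1)

Final position: (0,2)
Wall sequence: BRTBTL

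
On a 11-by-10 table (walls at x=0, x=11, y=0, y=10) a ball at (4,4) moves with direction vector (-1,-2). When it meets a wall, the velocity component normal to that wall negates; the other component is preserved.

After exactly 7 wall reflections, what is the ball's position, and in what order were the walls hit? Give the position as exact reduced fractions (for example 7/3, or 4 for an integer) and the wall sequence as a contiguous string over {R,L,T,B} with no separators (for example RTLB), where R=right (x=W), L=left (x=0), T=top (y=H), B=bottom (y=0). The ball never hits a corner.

Final position: (4,0)
Wall sequence: BLTBRTB

1. t=2 → B at (2,0); v=(-1,2)
2. t=2 → L at (0,4); v=(1,2)
3. t=3 → T at (3,10); v=(1,-2)
4. t=5 → B at (8,0); v=(1,2)
5. t=3 → R at (11,6); v=(-1,2)
6. t=2 → T at (9,10); v=(-1,-2)
7. t=5 → B at (4,0); v=(-1,2)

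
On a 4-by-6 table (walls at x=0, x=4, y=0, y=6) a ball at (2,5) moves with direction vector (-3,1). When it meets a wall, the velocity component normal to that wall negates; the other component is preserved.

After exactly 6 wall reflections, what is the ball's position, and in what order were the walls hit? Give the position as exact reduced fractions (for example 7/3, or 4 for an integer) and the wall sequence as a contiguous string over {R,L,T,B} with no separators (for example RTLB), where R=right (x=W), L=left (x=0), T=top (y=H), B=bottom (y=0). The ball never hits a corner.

Final position: (0,1)
Wall sequence: LTRLRL

1. t=2/3 → L at (0,17/3); v=(3,1)
2. t=1/3 → T at (1,6); v=(3,-1)
3. t=1 → R at (4,5); v=(-3,-1)
4. t=4/3 → L at (0,11/3); v=(3,-1)
5. t=4/3 → R at (4,7/3); v=(-3,-1)
6. t=4/3 → L at (0,1); v=(3,-1)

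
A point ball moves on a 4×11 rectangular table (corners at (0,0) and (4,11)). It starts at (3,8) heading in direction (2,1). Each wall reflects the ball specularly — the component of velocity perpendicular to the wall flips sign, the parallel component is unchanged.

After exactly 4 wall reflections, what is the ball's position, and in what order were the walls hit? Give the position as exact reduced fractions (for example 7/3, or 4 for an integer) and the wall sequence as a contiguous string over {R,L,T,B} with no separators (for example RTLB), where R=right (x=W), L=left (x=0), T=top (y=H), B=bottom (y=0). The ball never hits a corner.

Final position: (4,19/2)
Wall sequence: RLTR

1. t=1/2 → R at (4,17/2); v=(-2,1)
2. t=2 → L at (0,21/2); v=(2,1)
3. t=1/2 → T at (1,11); v=(2,-1)
4. t=3/2 → R at (4,19/2); v=(-2,-1)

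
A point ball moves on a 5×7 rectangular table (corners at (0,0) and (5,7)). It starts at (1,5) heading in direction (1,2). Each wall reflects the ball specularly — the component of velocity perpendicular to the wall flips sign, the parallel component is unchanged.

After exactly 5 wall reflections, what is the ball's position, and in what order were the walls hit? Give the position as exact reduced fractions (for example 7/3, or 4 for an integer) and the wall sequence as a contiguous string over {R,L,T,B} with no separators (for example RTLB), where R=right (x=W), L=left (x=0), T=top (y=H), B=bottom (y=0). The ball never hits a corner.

1. t=1 → T at (2,7); v=(1,-2)
2. t=3 → R at (5,1); v=(-1,-2)
3. t=1/2 → B at (9/2,0); v=(-1,2)
4. t=7/2 → T at (1,7); v=(-1,-2)
5. t=1 → L at (0,5); v=(1,-2)

Final position: (0,5)
Wall sequence: TRBTL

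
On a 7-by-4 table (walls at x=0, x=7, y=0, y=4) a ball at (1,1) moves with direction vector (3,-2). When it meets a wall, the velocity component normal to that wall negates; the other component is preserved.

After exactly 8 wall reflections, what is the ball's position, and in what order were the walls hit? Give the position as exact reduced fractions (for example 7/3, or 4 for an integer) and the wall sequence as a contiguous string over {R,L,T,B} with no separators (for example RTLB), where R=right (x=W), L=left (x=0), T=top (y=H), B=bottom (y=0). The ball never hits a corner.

1. t=1/2 → B at (5/2,0); v=(3,2)
2. t=3/2 → R at (7,3); v=(-3,2)
3. t=1/2 → T at (11/2,4); v=(-3,-2)
4. t=11/6 → L at (0,1/3); v=(3,-2)
5. t=1/6 → B at (1/2,0); v=(3,2)
6. t=2 → T at (13/2,4); v=(3,-2)
7. t=1/6 → R at (7,11/3); v=(-3,-2)
8. t=11/6 → B at (3/2,0); v=(-3,2)

Final position: (3/2,0)
Wall sequence: BRTLBTRB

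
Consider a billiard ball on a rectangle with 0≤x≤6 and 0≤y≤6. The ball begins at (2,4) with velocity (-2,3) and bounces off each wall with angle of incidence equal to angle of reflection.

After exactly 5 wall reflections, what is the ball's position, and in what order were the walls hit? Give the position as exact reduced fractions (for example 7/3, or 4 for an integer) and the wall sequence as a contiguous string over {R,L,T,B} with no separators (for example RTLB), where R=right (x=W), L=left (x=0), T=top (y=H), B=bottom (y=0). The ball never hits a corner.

1. t=2/3 → T at (2/3,6); v=(-2,-3)
2. t=1/3 → L at (0,5); v=(2,-3)
3. t=5/3 → B at (10/3,0); v=(2,3)
4. t=4/3 → R at (6,4); v=(-2,3)
5. t=2/3 → T at (14/3,6); v=(-2,-3)

Final position: (14/3,6)
Wall sequence: TLBRT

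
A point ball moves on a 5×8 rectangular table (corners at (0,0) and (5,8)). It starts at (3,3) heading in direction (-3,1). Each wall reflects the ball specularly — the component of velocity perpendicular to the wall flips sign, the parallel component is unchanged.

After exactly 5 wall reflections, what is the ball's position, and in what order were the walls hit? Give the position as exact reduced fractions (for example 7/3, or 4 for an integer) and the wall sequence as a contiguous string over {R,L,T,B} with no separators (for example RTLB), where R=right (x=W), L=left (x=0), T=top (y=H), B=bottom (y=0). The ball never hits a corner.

Final position: (5,7)
Wall sequence: LRLTR

1. t=1 → L at (0,4); v=(3,1)
2. t=5/3 → R at (5,17/3); v=(-3,1)
3. t=5/3 → L at (0,22/3); v=(3,1)
4. t=2/3 → T at (2,8); v=(3,-1)
5. t=1 → R at (5,7); v=(-3,-1)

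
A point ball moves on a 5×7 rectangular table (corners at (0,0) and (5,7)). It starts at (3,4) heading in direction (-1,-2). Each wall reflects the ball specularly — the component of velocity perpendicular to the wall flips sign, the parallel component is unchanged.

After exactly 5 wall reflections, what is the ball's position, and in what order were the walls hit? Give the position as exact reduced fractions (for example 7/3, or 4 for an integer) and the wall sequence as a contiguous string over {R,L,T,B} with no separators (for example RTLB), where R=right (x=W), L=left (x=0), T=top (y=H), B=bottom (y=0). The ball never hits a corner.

1. t=2 → B at (1,0); v=(-1,2)
2. t=1 → L at (0,2); v=(1,2)
3. t=5/2 → T at (5/2,7); v=(1,-2)
4. t=5/2 → R at (5,2); v=(-1,-2)
5. t=1 → B at (4,0); v=(-1,2)

Final position: (4,0)
Wall sequence: BLTRB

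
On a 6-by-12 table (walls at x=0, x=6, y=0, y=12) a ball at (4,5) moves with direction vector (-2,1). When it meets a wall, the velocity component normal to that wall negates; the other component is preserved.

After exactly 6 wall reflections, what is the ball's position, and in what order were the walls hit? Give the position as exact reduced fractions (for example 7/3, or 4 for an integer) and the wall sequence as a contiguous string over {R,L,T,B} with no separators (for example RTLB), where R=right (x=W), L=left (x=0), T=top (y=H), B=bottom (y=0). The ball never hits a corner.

1. t=2 → L at (0,7); v=(2,1)
2. t=3 → R at (6,10); v=(-2,1)
3. t=2 → T at (2,12); v=(-2,-1)
4. t=1 → L at (0,11); v=(2,-1)
5. t=3 → R at (6,8); v=(-2,-1)
6. t=3 → L at (0,5); v=(2,-1)

Final position: (0,5)
Wall sequence: LRTLRL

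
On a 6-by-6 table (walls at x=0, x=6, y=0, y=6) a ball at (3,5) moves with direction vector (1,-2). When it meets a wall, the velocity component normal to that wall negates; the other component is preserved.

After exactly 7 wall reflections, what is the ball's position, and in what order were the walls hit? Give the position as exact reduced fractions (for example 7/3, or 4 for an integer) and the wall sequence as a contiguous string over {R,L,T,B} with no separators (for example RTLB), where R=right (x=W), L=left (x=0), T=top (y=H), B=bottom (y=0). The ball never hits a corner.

Final position: (11/2,0)
Wall sequence: BRTBLTB

1. t=5/2 → B at (11/2,0); v=(1,2)
2. t=1/2 → R at (6,1); v=(-1,2)
3. t=5/2 → T at (7/2,6); v=(-1,-2)
4. t=3 → B at (1/2,0); v=(-1,2)
5. t=1/2 → L at (0,1); v=(1,2)
6. t=5/2 → T at (5/2,6); v=(1,-2)
7. t=3 → B at (11/2,0); v=(1,2)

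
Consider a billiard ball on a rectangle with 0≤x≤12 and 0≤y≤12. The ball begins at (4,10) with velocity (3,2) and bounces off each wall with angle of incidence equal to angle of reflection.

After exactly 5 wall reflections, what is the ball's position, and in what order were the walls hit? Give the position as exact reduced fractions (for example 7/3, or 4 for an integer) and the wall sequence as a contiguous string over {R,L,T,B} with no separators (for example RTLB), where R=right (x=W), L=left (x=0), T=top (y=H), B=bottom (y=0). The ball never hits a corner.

Final position: (12,22/3)
Wall sequence: TRLBR

1. t=1 → T at (7,12); v=(3,-2)
2. t=5/3 → R at (12,26/3); v=(-3,-2)
3. t=4 → L at (0,2/3); v=(3,-2)
4. t=1/3 → B at (1,0); v=(3,2)
5. t=11/3 → R at (12,22/3); v=(-3,2)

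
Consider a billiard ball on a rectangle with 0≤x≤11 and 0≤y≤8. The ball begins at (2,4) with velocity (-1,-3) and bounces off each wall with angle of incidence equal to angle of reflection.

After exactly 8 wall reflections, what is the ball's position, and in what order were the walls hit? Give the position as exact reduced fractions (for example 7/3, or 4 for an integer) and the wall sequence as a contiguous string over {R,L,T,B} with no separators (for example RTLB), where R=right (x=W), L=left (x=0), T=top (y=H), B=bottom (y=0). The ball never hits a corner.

1. t=4/3 → B at (2/3,0); v=(-1,3)
2. t=2/3 → L at (0,2); v=(1,3)
3. t=2 → T at (2,8); v=(1,-3)
4. t=8/3 → B at (14/3,0); v=(1,3)
5. t=8/3 → T at (22/3,8); v=(1,-3)
6. t=8/3 → B at (10,0); v=(1,3)
7. t=1 → R at (11,3); v=(-1,3)
8. t=5/3 → T at (28/3,8); v=(-1,-3)

Final position: (28/3,8)
Wall sequence: BLTBTBRT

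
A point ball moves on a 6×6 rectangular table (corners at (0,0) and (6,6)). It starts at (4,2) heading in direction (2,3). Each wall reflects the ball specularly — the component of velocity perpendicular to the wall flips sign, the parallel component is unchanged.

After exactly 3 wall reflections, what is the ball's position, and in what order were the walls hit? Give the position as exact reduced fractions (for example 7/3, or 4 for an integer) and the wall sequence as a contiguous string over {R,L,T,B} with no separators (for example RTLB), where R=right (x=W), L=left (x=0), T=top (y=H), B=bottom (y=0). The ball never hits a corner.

1. t=1 → R at (6,5); v=(-2,3)
2. t=1/3 → T at (16/3,6); v=(-2,-3)
3. t=2 → B at (4/3,0); v=(-2,3)

Final position: (4/3,0)
Wall sequence: RTB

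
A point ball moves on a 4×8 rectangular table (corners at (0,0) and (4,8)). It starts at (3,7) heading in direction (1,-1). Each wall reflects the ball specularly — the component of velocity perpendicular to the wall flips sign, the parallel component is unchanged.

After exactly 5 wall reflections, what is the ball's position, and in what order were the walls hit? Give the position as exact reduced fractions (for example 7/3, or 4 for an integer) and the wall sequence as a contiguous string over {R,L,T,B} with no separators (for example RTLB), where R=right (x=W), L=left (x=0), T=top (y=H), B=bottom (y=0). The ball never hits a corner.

Final position: (0,6)
Wall sequence: RLBRL

1. t=1 → R at (4,6); v=(-1,-1)
2. t=4 → L at (0,2); v=(1,-1)
3. t=2 → B at (2,0); v=(1,1)
4. t=2 → R at (4,2); v=(-1,1)
5. t=4 → L at (0,6); v=(1,1)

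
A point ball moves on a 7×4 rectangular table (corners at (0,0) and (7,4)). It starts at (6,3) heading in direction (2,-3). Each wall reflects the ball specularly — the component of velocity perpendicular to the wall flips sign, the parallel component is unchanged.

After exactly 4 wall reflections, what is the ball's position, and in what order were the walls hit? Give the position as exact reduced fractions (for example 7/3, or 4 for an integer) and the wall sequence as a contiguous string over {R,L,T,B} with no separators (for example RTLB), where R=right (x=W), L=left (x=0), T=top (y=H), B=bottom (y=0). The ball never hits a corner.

1. t=1/2 → R at (7,3/2); v=(-2,-3)
2. t=1/2 → B at (6,0); v=(-2,3)
3. t=4/3 → T at (10/3,4); v=(-2,-3)
4. t=4/3 → B at (2/3,0); v=(-2,3)

Final position: (2/3,0)
Wall sequence: RBTB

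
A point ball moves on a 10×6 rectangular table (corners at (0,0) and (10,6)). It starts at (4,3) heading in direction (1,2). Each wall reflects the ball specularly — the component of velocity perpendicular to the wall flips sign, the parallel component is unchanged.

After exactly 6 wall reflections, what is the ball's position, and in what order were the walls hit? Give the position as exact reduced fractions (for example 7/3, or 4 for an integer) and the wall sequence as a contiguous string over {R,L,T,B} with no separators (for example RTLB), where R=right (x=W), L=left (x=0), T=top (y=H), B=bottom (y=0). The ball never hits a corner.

Final position: (5/2,6)
Wall sequence: TBRTBT

1. t=3/2 → T at (11/2,6); v=(1,-2)
2. t=3 → B at (17/2,0); v=(1,2)
3. t=3/2 → R at (10,3); v=(-1,2)
4. t=3/2 → T at (17/2,6); v=(-1,-2)
5. t=3 → B at (11/2,0); v=(-1,2)
6. t=3 → T at (5/2,6); v=(-1,-2)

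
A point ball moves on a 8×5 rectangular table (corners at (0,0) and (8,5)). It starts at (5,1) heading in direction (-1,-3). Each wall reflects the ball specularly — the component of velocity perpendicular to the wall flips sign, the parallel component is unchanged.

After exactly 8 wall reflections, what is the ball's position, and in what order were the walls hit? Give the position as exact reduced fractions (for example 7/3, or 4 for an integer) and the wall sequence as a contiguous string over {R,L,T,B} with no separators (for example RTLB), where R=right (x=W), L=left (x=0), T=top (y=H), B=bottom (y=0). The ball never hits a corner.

Final position: (16/3,0)
Wall sequence: BTBLTBTB

1. t=1/3 → B at (14/3,0); v=(-1,3)
2. t=5/3 → T at (3,5); v=(-1,-3)
3. t=5/3 → B at (4/3,0); v=(-1,3)
4. t=4/3 → L at (0,4); v=(1,3)
5. t=1/3 → T at (1/3,5); v=(1,-3)
6. t=5/3 → B at (2,0); v=(1,3)
7. t=5/3 → T at (11/3,5); v=(1,-3)
8. t=5/3 → B at (16/3,0); v=(1,3)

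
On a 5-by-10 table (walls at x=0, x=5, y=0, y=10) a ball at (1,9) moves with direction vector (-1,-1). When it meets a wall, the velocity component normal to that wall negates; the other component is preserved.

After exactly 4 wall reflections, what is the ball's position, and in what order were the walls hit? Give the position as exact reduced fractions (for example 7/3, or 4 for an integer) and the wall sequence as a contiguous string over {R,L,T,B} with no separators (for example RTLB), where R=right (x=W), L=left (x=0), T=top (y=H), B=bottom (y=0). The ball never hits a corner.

Final position: (0,2)
Wall sequence: LRBL

1. t=1 → L at (0,8); v=(1,-1)
2. t=5 → R at (5,3); v=(-1,-1)
3. t=3 → B at (2,0); v=(-1,1)
4. t=2 → L at (0,2); v=(1,1)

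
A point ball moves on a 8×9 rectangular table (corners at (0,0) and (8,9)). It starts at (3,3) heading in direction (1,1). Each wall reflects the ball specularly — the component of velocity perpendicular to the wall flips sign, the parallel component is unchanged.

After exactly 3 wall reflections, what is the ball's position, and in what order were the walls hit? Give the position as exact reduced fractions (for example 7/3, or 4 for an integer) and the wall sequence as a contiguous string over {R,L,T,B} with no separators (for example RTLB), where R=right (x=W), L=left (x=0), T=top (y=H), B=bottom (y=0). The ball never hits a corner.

1. t=5 → R at (8,8); v=(-1,1)
2. t=1 → T at (7,9); v=(-1,-1)
3. t=7 → L at (0,2); v=(1,-1)

Final position: (0,2)
Wall sequence: RTL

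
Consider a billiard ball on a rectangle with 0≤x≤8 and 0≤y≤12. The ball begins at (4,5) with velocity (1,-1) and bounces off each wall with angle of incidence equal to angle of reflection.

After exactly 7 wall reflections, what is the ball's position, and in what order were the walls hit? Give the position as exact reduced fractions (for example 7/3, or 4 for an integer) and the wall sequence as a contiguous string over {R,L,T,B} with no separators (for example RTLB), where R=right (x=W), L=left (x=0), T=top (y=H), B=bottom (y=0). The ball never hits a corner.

1. t=4 → R at (8,1); v=(-1,-1)
2. t=1 → B at (7,0); v=(-1,1)
3. t=7 → L at (0,7); v=(1,1)
4. t=5 → T at (5,12); v=(1,-1)
5. t=3 → R at (8,9); v=(-1,-1)
6. t=8 → L at (0,1); v=(1,-1)
7. t=1 → B at (1,0); v=(1,1)

Final position: (1,0)
Wall sequence: RBLTRLB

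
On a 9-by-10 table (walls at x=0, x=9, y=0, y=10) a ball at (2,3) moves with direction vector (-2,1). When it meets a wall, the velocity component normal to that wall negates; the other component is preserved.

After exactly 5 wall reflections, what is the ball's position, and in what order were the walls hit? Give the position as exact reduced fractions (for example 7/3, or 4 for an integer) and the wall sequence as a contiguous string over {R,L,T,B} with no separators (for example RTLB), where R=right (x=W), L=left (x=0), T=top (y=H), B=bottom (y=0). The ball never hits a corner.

Final position: (9,5/2)
Wall sequence: LRTLR

1. t=1 → L at (0,4); v=(2,1)
2. t=9/2 → R at (9,17/2); v=(-2,1)
3. t=3/2 → T at (6,10); v=(-2,-1)
4. t=3 → L at (0,7); v=(2,-1)
5. t=9/2 → R at (9,5/2); v=(-2,-1)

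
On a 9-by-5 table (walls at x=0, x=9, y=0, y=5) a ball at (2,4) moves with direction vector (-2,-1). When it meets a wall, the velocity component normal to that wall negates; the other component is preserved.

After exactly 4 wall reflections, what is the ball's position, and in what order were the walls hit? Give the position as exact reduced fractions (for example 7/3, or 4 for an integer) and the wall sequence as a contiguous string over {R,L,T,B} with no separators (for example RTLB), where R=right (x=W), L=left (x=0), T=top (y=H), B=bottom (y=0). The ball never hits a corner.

1. t=1 → L at (0,3); v=(2,-1)
2. t=3 → B at (6,0); v=(2,1)
3. t=3/2 → R at (9,3/2); v=(-2,1)
4. t=7/2 → T at (2,5); v=(-2,-1)

Final position: (2,5)
Wall sequence: LBRT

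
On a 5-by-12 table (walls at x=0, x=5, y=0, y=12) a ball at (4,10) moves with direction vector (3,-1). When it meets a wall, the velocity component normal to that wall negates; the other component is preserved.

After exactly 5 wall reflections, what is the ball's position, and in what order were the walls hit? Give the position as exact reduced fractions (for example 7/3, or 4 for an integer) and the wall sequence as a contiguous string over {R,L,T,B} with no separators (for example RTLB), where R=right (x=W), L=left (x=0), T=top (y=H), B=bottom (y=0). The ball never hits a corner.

Final position: (5,3)
Wall sequence: RLRLR

1. t=1/3 → R at (5,29/3); v=(-3,-1)
2. t=5/3 → L at (0,8); v=(3,-1)
3. t=5/3 → R at (5,19/3); v=(-3,-1)
4. t=5/3 → L at (0,14/3); v=(3,-1)
5. t=5/3 → R at (5,3); v=(-3,-1)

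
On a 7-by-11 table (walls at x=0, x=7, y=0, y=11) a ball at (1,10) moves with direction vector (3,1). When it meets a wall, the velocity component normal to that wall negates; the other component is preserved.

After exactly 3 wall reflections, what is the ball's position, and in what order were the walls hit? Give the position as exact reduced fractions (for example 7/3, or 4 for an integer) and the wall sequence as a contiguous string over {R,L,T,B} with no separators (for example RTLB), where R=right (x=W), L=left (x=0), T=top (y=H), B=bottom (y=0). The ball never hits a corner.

Final position: (0,23/3)
Wall sequence: TRL

1. t=1 → T at (4,11); v=(3,-1)
2. t=1 → R at (7,10); v=(-3,-1)
3. t=7/3 → L at (0,23/3); v=(3,-1)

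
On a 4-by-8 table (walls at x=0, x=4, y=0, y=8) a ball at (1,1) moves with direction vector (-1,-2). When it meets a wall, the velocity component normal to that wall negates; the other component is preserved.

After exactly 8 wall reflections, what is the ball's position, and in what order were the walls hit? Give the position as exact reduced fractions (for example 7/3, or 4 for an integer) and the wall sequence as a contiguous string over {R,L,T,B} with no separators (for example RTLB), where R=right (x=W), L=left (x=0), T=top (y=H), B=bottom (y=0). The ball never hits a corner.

1. t=1/2 → B at (1/2,0); v=(-1,2)
2. t=1/2 → L at (0,1); v=(1,2)
3. t=7/2 → T at (7/2,8); v=(1,-2)
4. t=1/2 → R at (4,7); v=(-1,-2)
5. t=7/2 → B at (1/2,0); v=(-1,2)
6. t=1/2 → L at (0,1); v=(1,2)
7. t=7/2 → T at (7/2,8); v=(1,-2)
8. t=1/2 → R at (4,7); v=(-1,-2)

Final position: (4,7)
Wall sequence: BLTRBLTR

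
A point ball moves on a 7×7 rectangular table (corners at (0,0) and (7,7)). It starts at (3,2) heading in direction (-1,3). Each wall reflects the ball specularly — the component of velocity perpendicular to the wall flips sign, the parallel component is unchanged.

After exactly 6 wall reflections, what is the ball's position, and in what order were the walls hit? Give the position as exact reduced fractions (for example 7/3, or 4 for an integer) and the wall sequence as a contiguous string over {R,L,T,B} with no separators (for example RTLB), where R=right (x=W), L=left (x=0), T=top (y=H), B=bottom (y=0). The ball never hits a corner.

Final position: (7,4)
Wall sequence: TLBTBR

1. t=5/3 → T at (4/3,7); v=(-1,-3)
2. t=4/3 → L at (0,3); v=(1,-3)
3. t=1 → B at (1,0); v=(1,3)
4. t=7/3 → T at (10/3,7); v=(1,-3)
5. t=7/3 → B at (17/3,0); v=(1,3)
6. t=4/3 → R at (7,4); v=(-1,3)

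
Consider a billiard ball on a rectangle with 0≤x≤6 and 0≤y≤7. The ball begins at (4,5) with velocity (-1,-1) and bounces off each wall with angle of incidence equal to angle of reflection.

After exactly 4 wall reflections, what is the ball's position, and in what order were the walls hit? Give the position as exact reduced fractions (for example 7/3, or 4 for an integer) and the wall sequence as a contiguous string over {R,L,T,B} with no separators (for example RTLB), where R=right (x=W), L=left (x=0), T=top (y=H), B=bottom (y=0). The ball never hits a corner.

Final position: (4,7)
Wall sequence: LBRT

1. t=4 → L at (0,1); v=(1,-1)
2. t=1 → B at (1,0); v=(1,1)
3. t=5 → R at (6,5); v=(-1,1)
4. t=2 → T at (4,7); v=(-1,-1)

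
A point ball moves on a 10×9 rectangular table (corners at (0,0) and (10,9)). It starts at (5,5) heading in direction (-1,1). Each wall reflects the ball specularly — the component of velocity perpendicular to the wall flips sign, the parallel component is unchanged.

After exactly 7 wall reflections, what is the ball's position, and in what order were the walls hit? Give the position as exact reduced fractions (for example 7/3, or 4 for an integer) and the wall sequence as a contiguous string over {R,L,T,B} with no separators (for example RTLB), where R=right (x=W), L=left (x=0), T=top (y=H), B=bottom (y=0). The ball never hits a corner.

Final position: (6,0)
Wall sequence: TLBRTLB

1. t=4 → T at (1,9); v=(-1,-1)
2. t=1 → L at (0,8); v=(1,-1)
3. t=8 → B at (8,0); v=(1,1)
4. t=2 → R at (10,2); v=(-1,1)
5. t=7 → T at (3,9); v=(-1,-1)
6. t=3 → L at (0,6); v=(1,-1)
7. t=6 → B at (6,0); v=(1,1)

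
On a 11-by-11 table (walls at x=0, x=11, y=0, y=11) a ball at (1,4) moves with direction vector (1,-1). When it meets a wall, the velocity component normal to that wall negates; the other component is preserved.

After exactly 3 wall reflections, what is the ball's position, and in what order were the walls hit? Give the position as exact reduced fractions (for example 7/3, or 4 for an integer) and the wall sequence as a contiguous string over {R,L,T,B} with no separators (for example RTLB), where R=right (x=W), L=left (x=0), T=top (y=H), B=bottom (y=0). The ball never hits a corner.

1. t=4 → B at (5,0); v=(1,1)
2. t=6 → R at (11,6); v=(-1,1)
3. t=5 → T at (6,11); v=(-1,-1)

Final position: (6,11)
Wall sequence: BRT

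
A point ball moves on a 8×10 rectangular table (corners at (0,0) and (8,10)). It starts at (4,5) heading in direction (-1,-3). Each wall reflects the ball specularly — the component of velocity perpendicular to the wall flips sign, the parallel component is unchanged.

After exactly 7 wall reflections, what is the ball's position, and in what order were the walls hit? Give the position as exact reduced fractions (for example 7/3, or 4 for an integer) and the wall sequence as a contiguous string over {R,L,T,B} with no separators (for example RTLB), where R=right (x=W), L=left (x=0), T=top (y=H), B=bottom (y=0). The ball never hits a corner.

Final position: (5,0)
Wall sequence: BLTBTRB

1. t=5/3 → B at (7/3,0); v=(-1,3)
2. t=7/3 → L at (0,7); v=(1,3)
3. t=1 → T at (1,10); v=(1,-3)
4. t=10/3 → B at (13/3,0); v=(1,3)
5. t=10/3 → T at (23/3,10); v=(1,-3)
6. t=1/3 → R at (8,9); v=(-1,-3)
7. t=3 → B at (5,0); v=(-1,3)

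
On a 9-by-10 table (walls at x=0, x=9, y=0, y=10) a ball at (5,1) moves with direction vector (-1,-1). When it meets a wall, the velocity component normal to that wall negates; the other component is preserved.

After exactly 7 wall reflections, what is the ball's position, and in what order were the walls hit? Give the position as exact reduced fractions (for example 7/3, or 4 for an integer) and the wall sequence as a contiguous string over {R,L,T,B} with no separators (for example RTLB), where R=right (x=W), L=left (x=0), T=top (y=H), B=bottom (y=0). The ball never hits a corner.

Final position: (8,10)
Wall sequence: BLTRBLT

1. t=1 → B at (4,0); v=(-1,1)
2. t=4 → L at (0,4); v=(1,1)
3. t=6 → T at (6,10); v=(1,-1)
4. t=3 → R at (9,7); v=(-1,-1)
5. t=7 → B at (2,0); v=(-1,1)
6. t=2 → L at (0,2); v=(1,1)
7. t=8 → T at (8,10); v=(1,-1)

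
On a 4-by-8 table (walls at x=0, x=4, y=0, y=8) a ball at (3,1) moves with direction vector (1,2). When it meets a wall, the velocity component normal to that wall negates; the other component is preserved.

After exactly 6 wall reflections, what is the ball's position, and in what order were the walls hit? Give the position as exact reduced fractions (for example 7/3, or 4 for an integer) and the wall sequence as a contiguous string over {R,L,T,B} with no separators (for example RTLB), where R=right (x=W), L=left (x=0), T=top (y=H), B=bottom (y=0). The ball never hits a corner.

1. t=1 → R at (4,3); v=(-1,2)
2. t=5/2 → T at (3/2,8); v=(-1,-2)
3. t=3/2 → L at (0,5); v=(1,-2)
4. t=5/2 → B at (5/2,0); v=(1,2)
5. t=3/2 → R at (4,3); v=(-1,2)
6. t=5/2 → T at (3/2,8); v=(-1,-2)

Final position: (3/2,8)
Wall sequence: RTLBRT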